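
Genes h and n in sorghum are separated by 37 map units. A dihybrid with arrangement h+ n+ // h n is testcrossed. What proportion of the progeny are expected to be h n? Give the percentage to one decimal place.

31.5%

A map distance of 37 map units corresponds to a recombination frequency of 0.370.
The F1 is h+ n+ / h n, so h n is a parental gamete class with expected frequency (1 − r)/2 = 0.630/2 = 0.3150.
That is 0.3150 = 31.5% of the progeny.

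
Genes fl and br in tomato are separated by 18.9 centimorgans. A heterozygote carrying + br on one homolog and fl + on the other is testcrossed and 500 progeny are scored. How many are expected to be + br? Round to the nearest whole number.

203

A map distance of 18.9 centimorgans corresponds to a recombination frequency of 0.189.
The F1 is + br / fl +, so + br is a parental gamete class with expected frequency (1 − r)/2 = 0.811/2 = 0.4055.
Expected number = 0.4055 × 500 = 202.75 ≈ 203.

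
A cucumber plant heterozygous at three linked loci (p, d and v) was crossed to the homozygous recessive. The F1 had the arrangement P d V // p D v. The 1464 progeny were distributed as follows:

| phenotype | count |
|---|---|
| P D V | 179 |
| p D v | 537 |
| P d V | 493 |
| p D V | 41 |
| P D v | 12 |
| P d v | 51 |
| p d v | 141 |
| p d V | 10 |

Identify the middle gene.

The two rarest classes, p d V and P D v, are the double crossovers. Comparing them with the parentals, only the p allele has switched, so p is the middle locus and the order is v – p – d.

p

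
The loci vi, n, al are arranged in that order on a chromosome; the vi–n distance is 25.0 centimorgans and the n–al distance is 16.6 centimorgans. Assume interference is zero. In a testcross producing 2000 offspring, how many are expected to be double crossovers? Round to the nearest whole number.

83

Map distances give recombination frequencies of 0.250 and 0.166 for the two intervals.
With no interference, expected double-crossover frequency = 0.250 × 0.166 = 0.04150.
Expected number = 0.04150 × 2000 = 83.00 ≈ 83.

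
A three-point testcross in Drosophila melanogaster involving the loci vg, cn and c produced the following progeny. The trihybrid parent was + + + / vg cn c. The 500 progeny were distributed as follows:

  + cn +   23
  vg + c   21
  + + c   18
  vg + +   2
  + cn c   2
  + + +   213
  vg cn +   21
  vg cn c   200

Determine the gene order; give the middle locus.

vg

The two rarest classes, vg + + and + cn c, are the double crossovers. Comparing them with the parentals, only the vg allele has switched, so vg is the middle locus and the order is cn – vg – c.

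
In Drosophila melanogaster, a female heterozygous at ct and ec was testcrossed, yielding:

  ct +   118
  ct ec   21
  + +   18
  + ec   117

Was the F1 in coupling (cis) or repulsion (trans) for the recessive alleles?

trans

The two most frequent classes are + ec (117) and ct + (118); these are the parental (non-recombinant) types.
So the F1 carried + ec on one chromosome and ct + on the other — the recessive alleles are on opposite chromosomes (trans / repulsion).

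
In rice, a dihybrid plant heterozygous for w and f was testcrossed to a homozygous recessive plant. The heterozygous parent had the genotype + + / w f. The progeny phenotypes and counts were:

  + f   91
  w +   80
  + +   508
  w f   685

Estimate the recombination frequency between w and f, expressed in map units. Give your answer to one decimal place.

12.5 map units

The recombinant classes are + f and w +: 91 + 80 = 171.
Recombination frequency = 171/1364 = 0.1254 ≈ 12.5%, i.e. 12.5 map units.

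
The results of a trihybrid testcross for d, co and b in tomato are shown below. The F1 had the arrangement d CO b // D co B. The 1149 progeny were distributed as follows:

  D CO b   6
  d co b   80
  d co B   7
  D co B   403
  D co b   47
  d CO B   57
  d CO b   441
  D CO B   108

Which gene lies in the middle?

The two rarest classes, D CO b and d co B, are the double crossovers. Comparing them with the parentals, only the d allele has switched, so d is the middle locus and the order is co – d – b.

d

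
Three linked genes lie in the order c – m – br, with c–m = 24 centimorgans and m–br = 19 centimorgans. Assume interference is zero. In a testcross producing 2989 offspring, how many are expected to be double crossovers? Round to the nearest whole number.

136

Map distances give recombination frequencies of 0.240 and 0.190 for the two intervals.
With no interference, expected double-crossover frequency = 0.240 × 0.190 = 0.04560.
Expected number = 0.04560 × 2989 = 136.30 ≈ 136.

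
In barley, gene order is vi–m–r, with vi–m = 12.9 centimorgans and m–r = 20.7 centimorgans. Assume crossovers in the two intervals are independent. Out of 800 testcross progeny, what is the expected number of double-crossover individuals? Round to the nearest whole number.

21

Map distances give recombination frequencies of 0.129 and 0.207 for the two intervals.
With no interference, expected double-crossover frequency = 0.129 × 0.207 = 0.02670.
Expected number = 0.02670 × 800 = 21.36 ≈ 21.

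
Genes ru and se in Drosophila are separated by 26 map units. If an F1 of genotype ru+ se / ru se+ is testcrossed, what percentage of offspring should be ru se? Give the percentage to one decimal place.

A map distance of 26 map units corresponds to a recombination frequency of 0.260.
The F1 is ru+ se / ru se+, so ru se is a recombinant gamete class with expected frequency r/2 = 0.260/2 = 0.1300.
That is 0.1300 = 13.0% of the progeny.

13.0%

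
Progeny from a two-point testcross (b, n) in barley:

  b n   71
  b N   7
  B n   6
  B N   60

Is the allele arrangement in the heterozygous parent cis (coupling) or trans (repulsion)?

cis

The two most frequent classes are B N (60) and b n (71); these are the parental (non-recombinant) types.
So the F1 carried B N on one chromosome and b n on the other — the recessive alleles are on the same chromosome (cis / coupling).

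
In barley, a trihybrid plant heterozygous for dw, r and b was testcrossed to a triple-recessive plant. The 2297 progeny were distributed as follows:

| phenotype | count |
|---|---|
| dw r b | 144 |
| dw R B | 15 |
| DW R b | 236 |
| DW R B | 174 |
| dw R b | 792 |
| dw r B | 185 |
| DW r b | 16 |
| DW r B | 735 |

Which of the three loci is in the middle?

b

The two most frequent reciprocal classes, DW r B and dw R b, are the parental types, so the F1 was DW r B / dw R b.
The two rarest classes, DW r b and dw R B, are the double crossovers. Comparing them with the parentals, only the b allele has switched, so b is the middle locus and the order is dw – b – r.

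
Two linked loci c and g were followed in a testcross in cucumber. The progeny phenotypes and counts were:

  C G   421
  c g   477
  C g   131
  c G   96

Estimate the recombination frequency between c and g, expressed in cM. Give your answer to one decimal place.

The two most frequent classes, C G (421) and c g (477), are the parental types, so the F1 was C G / c g.
The recombinant classes are C g and c G: 131 + 96 = 227.
Recombination frequency = 227/1125 = 0.2018 ≈ 20.2%, i.e. 20.2 cM.

20.2 cM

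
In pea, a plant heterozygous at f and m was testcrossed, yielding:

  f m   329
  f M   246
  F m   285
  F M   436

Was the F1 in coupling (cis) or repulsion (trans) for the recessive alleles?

The two most frequent classes are F M (436) and f m (329); these are the parental (non-recombinant) types.
So the F1 carried F M on one chromosome and f m on the other — the recessive alleles are on the same chromosome (cis / coupling).

cis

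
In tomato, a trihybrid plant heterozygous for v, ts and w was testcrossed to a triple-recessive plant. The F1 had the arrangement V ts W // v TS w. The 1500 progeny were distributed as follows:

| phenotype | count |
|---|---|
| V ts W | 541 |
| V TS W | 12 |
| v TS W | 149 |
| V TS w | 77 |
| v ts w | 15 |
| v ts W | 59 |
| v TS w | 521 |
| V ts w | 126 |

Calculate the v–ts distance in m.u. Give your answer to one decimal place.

10.9 m.u.

The two rarest classes, V TS W and v ts w, are the double crossovers. Comparing them with the parentals, only the ts allele has switched, so ts is the middle locus and the order is v – ts – w.
Crossovers in the v–ts interval produce the single-crossover classes v ts W and V TS w (59 + 77 = 136) plus the double crossovers (27).
RF(v–ts) = (136 + 27) / 1500 = 163/1500 = 0.1087 → 10.9 m.u.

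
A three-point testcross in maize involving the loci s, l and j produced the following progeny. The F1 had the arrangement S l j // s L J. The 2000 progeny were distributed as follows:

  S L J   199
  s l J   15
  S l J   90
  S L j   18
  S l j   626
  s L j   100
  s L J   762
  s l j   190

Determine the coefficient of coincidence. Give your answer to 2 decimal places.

0.70

The two rarest classes, S L j and s l J, are the double crossovers. Comparing them with the parentals, only the l allele has switched, so l is the middle locus and the order is s – l – j.
s–l: (389 + 33)/2000 = 0.2110; l–j: (190 + 33)/2000 = 0.1115.
Expected DCO frequency = 0.2110 × 0.1115 ≈ 0.02353; observed = 33/2000 ≈ 0.01650.
Coefficient of coincidence = 0.01650/0.02353 ≈ 0.70.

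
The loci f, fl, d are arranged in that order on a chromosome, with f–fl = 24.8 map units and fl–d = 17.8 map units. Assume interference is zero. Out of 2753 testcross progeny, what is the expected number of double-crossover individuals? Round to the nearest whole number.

122

Map distances give recombination frequencies of 0.248 and 0.178 for the two intervals.
With no interference, expected double-crossover frequency = 0.248 × 0.178 = 0.04414.
Expected number = 0.04414 × 2753 = 121.53 ≈ 122.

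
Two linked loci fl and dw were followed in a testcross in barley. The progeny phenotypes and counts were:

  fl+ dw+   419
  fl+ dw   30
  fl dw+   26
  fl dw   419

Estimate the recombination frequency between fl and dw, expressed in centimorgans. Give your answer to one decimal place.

6.3 centimorgans

The two most frequent classes, fl+ dw+ (419) and fl dw (419), are the parental types, so the F1 was fl+ dw+ / fl dw.
The recombinant classes are fl+ dw and fl dw+: 30 + 26 = 56.
Recombination frequency = 56/894 = 0.0626 ≈ 6.3%, i.e. 6.3 centimorgans.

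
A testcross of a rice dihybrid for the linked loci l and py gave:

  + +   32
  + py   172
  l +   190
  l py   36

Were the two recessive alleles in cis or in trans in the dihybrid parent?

trans

The two most frequent classes are + py (172) and l + (190); these are the parental (non-recombinant) types.
So the F1 carried + py on one chromosome and l + on the other — the recessive alleles are on opposite chromosomes (trans / repulsion).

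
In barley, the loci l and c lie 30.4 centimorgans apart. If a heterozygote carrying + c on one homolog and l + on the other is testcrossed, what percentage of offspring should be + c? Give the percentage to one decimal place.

34.8%

A map distance of 30.4 centimorgans corresponds to a recombination frequency of 0.304.
The F1 is + c / l +, so + c is a parental gamete class with expected frequency (1 − r)/2 = 0.696/2 = 0.3480.
That is 0.3480 = 34.8% of the progeny.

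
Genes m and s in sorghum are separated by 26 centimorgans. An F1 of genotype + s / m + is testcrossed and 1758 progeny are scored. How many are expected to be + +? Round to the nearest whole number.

A map distance of 26 centimorgans corresponds to a recombination frequency of 0.260.
The F1 is + s / m +, so + + is a recombinant gamete class with expected frequency r/2 = 0.260/2 = 0.1300.
Expected number = 0.1300 × 1758 = 228.54 ≈ 229.

229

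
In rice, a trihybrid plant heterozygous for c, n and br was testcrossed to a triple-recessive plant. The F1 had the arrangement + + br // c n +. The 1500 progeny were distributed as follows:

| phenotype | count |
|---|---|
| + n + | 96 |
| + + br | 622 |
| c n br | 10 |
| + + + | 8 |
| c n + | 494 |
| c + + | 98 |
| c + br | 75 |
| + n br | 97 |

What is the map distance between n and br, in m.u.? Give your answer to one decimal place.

14.2 m.u.

The two rarest classes, + + + and c n br, are the double crossovers. Comparing them with the parentals, only the br allele has switched, so br is the middle locus and the order is n – br – c.
Crossovers in the n–br interval produce the single-crossover classes + n br and c + + (97 + 98 = 195) plus the double crossovers (18).
RF(n–br) = (195 + 18) / 1500 = 213/1500 = 0.1420 → 14.2 m.u.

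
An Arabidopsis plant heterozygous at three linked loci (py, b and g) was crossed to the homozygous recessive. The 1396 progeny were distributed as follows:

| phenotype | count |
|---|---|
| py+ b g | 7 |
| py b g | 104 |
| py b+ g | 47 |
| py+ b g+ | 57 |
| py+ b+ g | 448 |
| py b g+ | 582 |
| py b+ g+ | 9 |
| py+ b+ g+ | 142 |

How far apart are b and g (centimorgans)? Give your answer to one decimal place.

18.8 centimorgans

The two most frequent reciprocal classes, py b g+ and py+ b+ g, are the parental types, so the F1 was py b g+ / py+ b+ g.
The two rarest classes, py b+ g+ and py+ b g, are the double crossovers. Comparing them with the parentals, only the b allele has switched, so b is the middle locus and the order is py – b – g.
Crossovers in the b–g interval produce the single-crossover classes py b g and py+ b+ g+ (104 + 142 = 246) plus the double crossovers (16).
RF(b–g) = (246 + 16) / 1396 = 262/1396 = 0.1877 → 18.8 centimorgans.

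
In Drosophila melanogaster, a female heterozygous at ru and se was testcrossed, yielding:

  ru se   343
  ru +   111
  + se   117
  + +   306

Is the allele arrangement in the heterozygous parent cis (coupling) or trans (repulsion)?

cis

The two most frequent classes are + + (306) and ru se (343); these are the parental (non-recombinant) types.
So the F1 carried + + on one chromosome and ru se on the other — the recessive alleles are on the same chromosome (cis / coupling).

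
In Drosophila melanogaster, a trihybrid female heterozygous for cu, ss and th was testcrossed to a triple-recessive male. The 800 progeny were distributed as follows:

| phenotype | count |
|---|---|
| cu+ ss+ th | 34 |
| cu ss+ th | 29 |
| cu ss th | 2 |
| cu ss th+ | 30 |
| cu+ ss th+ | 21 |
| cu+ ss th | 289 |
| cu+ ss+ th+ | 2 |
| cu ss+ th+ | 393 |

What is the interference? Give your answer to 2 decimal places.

The two most frequent reciprocal classes, cu ss+ th+ and cu+ ss th, are the parental types, so the F1 was cu ss+ th+ / cu+ ss th.
The two rarest classes, cu+ ss+ th+ and cu ss th, are the double crossovers. Comparing them with the parentals, only the cu allele has switched, so cu is the middle locus and the order is th – cu – ss.
th–cu: (50 + 4)/800 = 0.0675; cu–ss: (64 + 4)/800 = 0.0850.
Expected DCO frequency = 0.0675 × 0.0850 ≈ 0.00574; observed = 4/800 ≈ 0.00500.
Coefficient of coincidence = 0.00500/0.00574 ≈ 0.87; interference = 1 − 0.87 = 0.13.

0.13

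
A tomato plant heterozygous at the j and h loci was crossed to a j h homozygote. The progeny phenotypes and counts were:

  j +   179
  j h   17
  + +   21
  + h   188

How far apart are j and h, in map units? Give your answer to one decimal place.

9.4 map units

The two most frequent classes, + h (188) and j + (179), are the parental types, so the F1 was + h / j +.
The recombinant classes are + + and j h: 21 + 17 = 38.
Recombination frequency = 38/405 = 0.0938 ≈ 9.4%, i.e. 9.4 map units.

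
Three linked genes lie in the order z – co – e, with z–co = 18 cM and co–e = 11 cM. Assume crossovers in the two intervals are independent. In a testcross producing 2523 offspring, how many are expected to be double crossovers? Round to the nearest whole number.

Map distances give recombination frequencies of 0.180 and 0.110 for the two intervals.
With no interference, expected double-crossover frequency = 0.180 × 0.110 = 0.01980.
Expected number = 0.01980 × 2523 = 49.96 ≈ 50.

50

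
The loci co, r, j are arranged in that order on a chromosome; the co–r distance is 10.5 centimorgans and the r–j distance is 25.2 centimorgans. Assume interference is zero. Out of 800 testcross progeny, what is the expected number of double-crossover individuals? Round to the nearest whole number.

Map distances give recombination frequencies of 0.105 and 0.252 for the two intervals.
With no interference, expected double-crossover frequency = 0.105 × 0.252 = 0.02646.
Expected number = 0.02646 × 800 = 21.17 ≈ 21.

21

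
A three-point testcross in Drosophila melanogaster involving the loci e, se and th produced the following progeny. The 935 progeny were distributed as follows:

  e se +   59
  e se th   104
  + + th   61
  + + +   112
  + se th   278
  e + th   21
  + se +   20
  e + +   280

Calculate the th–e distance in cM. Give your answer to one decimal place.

The two most frequent reciprocal classes, + se th and e + +, are the parental types, so the F1 was + se th / e + +.
The two rarest classes, + se + and e + th, are the double crossovers. Comparing them with the parentals, only the th allele has switched, so th is the middle locus and the order is e – th – se.
Crossovers in the e–th interval produce the single-crossover classes e se th and + + + (104 + 112 = 216) plus the double crossovers (41).
RF(e–th) = (216 + 41) / 935 = 257/935 = 0.2749 → 27.5 cM.

27.5 cM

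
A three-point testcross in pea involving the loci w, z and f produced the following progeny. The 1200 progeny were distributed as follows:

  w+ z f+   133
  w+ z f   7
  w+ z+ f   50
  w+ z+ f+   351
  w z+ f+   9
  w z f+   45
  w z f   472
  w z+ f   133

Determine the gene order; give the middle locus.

The two most frequent reciprocal classes, w z f and w+ z+ f+, are the parental types, so the F1 was w z f / w+ z+ f+.
The two rarest classes, w+ z f and w z+ f+, are the double crossovers. Comparing them with the parentals, only the w allele has switched, so w is the middle locus and the order is z – w – f.

w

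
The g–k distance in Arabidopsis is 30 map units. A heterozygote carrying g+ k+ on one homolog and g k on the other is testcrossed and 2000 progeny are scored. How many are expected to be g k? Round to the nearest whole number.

A map distance of 30 map units corresponds to a recombination frequency of 0.300.
The F1 is g+ k+ / g k, so g k is a parental gamete class with expected frequency (1 − r)/2 = 0.700/2 = 0.3500.
Expected number = 0.3500 × 2000 = 700.00 ≈ 700.

700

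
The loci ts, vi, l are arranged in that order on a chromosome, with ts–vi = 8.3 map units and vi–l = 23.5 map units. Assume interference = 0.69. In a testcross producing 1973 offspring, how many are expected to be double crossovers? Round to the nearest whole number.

Map distances give recombination frequencies of 0.083 and 0.235 for the two intervals.
With interference 0.69 (so coincidence = 0.31), expected double-crossover frequency = 0.083 × 0.235 × 0.31 = 0.00605.
Expected number = 0.00605 × 1973 = 11.93 ≈ 12.

12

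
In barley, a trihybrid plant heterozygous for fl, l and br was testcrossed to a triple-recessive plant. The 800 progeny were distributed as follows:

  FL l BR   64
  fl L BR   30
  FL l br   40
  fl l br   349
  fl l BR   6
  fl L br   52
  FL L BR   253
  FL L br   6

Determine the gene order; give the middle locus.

The two most frequent reciprocal classes, fl l br and FL L BR, are the parental types, so the F1 was fl l br / FL L BR.
The two rarest classes, fl l BR and FL L br, are the double crossovers. Comparing them with the parentals, only the br allele has switched, so br is the middle locus and the order is l – br – fl.

br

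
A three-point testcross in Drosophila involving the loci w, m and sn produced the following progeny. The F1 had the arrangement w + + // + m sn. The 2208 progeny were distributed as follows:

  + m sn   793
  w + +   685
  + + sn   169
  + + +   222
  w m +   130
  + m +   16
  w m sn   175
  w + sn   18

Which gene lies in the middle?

sn

The two rarest classes, w + sn and + m +, are the double crossovers. Comparing them with the parentals, only the sn allele has switched, so sn is the middle locus and the order is w – sn – m.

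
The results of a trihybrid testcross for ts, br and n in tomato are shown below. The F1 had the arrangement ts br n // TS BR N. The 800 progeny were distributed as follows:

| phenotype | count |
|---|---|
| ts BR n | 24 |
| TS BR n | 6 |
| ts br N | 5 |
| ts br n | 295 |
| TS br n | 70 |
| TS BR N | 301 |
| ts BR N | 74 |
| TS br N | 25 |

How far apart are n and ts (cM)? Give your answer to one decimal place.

19.4 cM

The two rarest classes, ts br N and TS BR n, are the double crossovers. Comparing them with the parentals, only the n allele has switched, so n is the middle locus and the order is ts – n – br.
Crossovers in the ts–n interval produce the single-crossover classes TS br n and ts BR N (70 + 74 = 144) plus the double crossovers (11).
RF(ts–n) = (144 + 11) / 800 = 155/800 = 0.1938 → 19.4 cM.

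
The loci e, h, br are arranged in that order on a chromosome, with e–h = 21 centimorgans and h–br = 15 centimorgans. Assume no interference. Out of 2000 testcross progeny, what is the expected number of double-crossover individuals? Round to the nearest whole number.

63

Map distances give recombination frequencies of 0.210 and 0.150 for the two intervals.
With no interference, expected double-crossover frequency = 0.210 × 0.150 = 0.03150.
Expected number = 0.03150 × 2000 = 63.00 ≈ 63.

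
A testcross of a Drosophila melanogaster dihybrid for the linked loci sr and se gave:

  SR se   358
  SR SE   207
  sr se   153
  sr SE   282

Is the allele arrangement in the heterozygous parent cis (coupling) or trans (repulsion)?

trans

The two most frequent classes are SR se (358) and sr SE (282); these are the parental (non-recombinant) types.
So the F1 carried SR se on one chromosome and sr SE on the other — the recessive alleles are on opposite chromosomes (trans / repulsion).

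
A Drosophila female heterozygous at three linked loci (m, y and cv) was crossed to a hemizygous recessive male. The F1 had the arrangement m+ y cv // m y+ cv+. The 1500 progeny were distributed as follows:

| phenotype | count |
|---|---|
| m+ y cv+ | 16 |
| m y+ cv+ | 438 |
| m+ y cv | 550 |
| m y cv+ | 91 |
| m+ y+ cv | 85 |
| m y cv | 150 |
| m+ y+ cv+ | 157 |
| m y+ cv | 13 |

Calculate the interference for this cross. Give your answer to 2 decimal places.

The two rarest classes, m+ y cv+ and m y+ cv, are the double crossovers. Comparing them with the parentals, only the cv allele has switched, so cv is the middle locus and the order is m – cv – y.
m–cv: (307 + 29)/1500 = 0.2240; cv–y: (176 + 29)/1500 = 0.1367.
Expected DCO frequency = 0.2240 × 0.1367 ≈ 0.03062; observed = 29/1500 ≈ 0.01933.
Coefficient of coincidence = 0.01933/0.03062 ≈ 0.63; interference = 1 − 0.63 = 0.37.

0.37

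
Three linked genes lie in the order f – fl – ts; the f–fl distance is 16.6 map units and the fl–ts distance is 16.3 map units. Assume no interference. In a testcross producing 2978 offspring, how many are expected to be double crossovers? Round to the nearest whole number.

Map distances give recombination frequencies of 0.166 and 0.163 for the two intervals.
With no interference, expected double-crossover frequency = 0.166 × 0.163 = 0.02706.
Expected number = 0.02706 × 2978 = 80.58 ≈ 81.

81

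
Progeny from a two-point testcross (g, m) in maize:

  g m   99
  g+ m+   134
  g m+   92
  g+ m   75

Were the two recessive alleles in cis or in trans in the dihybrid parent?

The two most frequent classes are g+ m+ (134) and g m (99); these are the parental (non-recombinant) types.
So the F1 carried g+ m+ on one chromosome and g m on the other — the recessive alleles are on the same chromosome (cis / coupling).

cis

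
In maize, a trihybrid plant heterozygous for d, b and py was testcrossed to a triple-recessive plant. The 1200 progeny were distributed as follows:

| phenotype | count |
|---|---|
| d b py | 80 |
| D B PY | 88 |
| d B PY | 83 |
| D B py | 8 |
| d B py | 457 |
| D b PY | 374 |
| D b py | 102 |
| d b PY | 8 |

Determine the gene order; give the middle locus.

The two most frequent reciprocal classes, d B py and D b PY, are the parental types, so the F1 was d B py / D b PY.
The two rarest classes, D B py and d b PY, are the double crossovers. Comparing them with the parentals, only the d allele has switched, so d is the middle locus and the order is b – d – py.

d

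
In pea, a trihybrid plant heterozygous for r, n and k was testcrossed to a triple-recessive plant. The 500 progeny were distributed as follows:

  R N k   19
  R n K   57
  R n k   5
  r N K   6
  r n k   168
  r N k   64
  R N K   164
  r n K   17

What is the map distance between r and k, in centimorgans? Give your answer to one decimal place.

The two most frequent reciprocal classes, R N K and r n k, are the parental types, so the F1 was R N K / r n k.
The two rarest classes, r N K and R n k, are the double crossovers. Comparing them with the parentals, only the r allele has switched, so r is the middle locus and the order is n – r – k.
Crossovers in the r–k interval produce the single-crossover classes R N k and r n K (19 + 17 = 36) plus the double crossovers (11).
RF(r–k) = (36 + 11) / 500 = 47/500 = 0.0940 → 9.4 centimorgans.

9.4 centimorgans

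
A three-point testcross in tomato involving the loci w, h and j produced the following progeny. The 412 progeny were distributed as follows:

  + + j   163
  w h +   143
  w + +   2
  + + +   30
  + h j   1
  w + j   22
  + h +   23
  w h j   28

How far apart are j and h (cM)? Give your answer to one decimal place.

The two most frequent reciprocal classes, w h + and + + j, are the parental types, so the F1 was w h + / + + j.
The two rarest classes, w + + and + h j, are the double crossovers. Comparing them with the parentals, only the h allele has switched, so h is the middle locus and the order is j – h – w.
Crossovers in the j–h interval produce the single-crossover classes w h j and + + + (28 + 30 = 58) plus the double crossovers (3).
RF(j–h) = (58 + 3) / 412 = 61/412 = 0.1481 → 14.8 cM.

14.8 cM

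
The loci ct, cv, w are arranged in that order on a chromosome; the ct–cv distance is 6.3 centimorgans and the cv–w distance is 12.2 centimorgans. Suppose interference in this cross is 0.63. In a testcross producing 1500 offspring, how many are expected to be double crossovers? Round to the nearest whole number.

Map distances give recombination frequencies of 0.063 and 0.122 for the two intervals.
With interference 0.63 (so coincidence = 0.37), expected double-crossover frequency = 0.063 × 0.122 × 0.37 = 0.00284.
Expected number = 0.00284 × 1500 = 4.27 ≈ 4.

4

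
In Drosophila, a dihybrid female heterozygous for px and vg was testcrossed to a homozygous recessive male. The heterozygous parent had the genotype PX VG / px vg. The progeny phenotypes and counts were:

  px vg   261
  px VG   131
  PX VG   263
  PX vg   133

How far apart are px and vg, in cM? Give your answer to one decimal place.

The recombinant classes are PX vg and px VG: 133 + 131 = 264.
Recombination frequency = 264/788 = 0.3350 ≈ 33.5%, i.e. 33.5 cM.

33.5 cM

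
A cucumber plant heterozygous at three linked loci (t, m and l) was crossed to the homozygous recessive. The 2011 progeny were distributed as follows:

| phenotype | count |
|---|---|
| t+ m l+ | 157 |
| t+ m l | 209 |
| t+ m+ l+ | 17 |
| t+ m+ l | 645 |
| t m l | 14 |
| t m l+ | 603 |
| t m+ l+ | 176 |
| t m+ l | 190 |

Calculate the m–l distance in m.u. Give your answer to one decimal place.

20.7 m.u.

The two most frequent reciprocal classes, t+ m+ l and t m l+, are the parental types, so the F1 was t+ m+ l / t m l+.
The two rarest classes, t+ m+ l+ and t m l, are the double crossovers. Comparing them with the parentals, only the l allele has switched, so l is the middle locus and the order is t – l – m.
Crossovers in the l–m interval produce the single-crossover classes t+ m l and t m+ l+ (209 + 176 = 385) plus the double crossovers (31).
RF(l–m) = (385 + 31) / 2011 = 416/2011 = 0.2069 → 20.7 m.u.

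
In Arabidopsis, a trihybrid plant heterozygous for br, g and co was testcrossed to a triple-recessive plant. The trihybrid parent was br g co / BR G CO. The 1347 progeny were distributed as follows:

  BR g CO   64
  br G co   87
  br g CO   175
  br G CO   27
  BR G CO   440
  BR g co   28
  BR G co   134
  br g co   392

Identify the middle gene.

br

The two rarest classes, BR g co and br G CO, are the double crossovers. Comparing them with the parentals, only the br allele has switched, so br is the middle locus and the order is co – br – g.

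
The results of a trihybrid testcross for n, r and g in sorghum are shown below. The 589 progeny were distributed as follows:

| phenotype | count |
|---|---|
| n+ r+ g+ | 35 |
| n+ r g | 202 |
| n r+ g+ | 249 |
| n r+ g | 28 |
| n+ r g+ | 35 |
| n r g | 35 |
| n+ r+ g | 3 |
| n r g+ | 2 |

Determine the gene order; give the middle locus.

r

The two most frequent reciprocal classes, n+ r g and n r+ g+, are the parental types, so the F1 was n+ r g / n r+ g+.
The two rarest classes, n+ r+ g and n r g+, are the double crossovers. Comparing them with the parentals, only the r allele has switched, so r is the middle locus and the order is n – r – g.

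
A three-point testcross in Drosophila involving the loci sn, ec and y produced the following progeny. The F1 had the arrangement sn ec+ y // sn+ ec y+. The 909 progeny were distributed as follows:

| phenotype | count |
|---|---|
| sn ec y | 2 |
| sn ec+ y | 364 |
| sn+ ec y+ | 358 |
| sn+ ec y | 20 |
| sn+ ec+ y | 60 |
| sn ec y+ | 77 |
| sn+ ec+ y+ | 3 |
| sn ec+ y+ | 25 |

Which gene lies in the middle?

The two rarest classes, sn ec y and sn+ ec+ y+, are the double crossovers. Comparing them with the parentals, only the ec allele has switched, so ec is the middle locus and the order is y – ec – sn.

ec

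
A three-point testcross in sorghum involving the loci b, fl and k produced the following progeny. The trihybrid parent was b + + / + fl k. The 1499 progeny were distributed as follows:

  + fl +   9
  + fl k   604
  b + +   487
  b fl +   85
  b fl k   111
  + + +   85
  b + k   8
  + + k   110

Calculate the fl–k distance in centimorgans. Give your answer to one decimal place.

The two rarest classes, b + k and + fl +, are the double crossovers. Comparing them with the parentals, only the k allele has switched, so k is the middle locus and the order is fl – k – b.
Crossovers in the fl–k interval produce the single-crossover classes b fl + and + + k (85 + 110 = 195) plus the double crossovers (17).
RF(fl–k) = (195 + 17) / 1499 = 212/1499 = 0.1414 → 14.1 centimorgans.

14.1 centimorgans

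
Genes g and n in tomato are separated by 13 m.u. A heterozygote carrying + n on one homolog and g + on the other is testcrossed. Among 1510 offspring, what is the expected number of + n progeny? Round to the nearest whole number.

A map distance of 13 m.u. corresponds to a recombination frequency of 0.130.
The F1 is + n / g +, so + n is a parental gamete class with expected frequency (1 − r)/2 = 0.870/2 = 0.4350.
Expected number = 0.4350 × 1510 = 656.85 ≈ 657.

657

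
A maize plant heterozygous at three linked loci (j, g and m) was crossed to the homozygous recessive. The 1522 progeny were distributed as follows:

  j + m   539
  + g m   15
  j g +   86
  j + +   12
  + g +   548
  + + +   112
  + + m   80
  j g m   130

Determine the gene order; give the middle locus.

The two most frequent reciprocal classes, j + m and + g +, are the parental types, so the F1 was j + m / + g +.
The two rarest classes, j + + and + g m, are the double crossovers. Comparing them with the parentals, only the m allele has switched, so m is the middle locus and the order is j – m – g.

m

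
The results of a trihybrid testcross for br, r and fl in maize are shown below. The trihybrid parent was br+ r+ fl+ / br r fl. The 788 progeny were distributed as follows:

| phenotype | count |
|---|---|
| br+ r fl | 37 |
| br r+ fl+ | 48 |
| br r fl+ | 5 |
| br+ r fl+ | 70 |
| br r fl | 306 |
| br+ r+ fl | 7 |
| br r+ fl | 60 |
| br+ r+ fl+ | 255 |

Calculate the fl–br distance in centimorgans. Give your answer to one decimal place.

The two rarest classes, br+ r+ fl and br r fl+, are the double crossovers. Comparing them with the parentals, only the fl allele has switched, so fl is the middle locus and the order is br – fl – r.
Crossovers in the br–fl interval produce the single-crossover classes br r+ fl+ and br+ r fl (48 + 37 = 85) plus the double crossovers (12).
RF(br–fl) = (85 + 12) / 788 = 97/788 = 0.1231 → 12.3 centimorgans.

12.3 centimorgans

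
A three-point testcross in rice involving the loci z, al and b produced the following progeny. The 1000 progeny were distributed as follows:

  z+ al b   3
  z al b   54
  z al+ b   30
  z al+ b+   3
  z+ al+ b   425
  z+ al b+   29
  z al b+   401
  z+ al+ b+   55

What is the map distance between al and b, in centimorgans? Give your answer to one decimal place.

The two most frequent reciprocal classes, z al b+ and z+ al+ b, are the parental types, so the F1 was z al b+ / z+ al+ b.
The two rarest classes, z al+ b+ and z+ al b, are the double crossovers. Comparing them with the parentals, only the al allele has switched, so al is the middle locus and the order is b – al – z.
Crossovers in the b–al interval produce the single-crossover classes z al b and z+ al+ b+ (54 + 55 = 109) plus the double crossovers (6).
RF(b–al) = (109 + 6) / 1000 = 115/1000 = 0.1150 → 11.5 centimorgans.

11.5 centimorgans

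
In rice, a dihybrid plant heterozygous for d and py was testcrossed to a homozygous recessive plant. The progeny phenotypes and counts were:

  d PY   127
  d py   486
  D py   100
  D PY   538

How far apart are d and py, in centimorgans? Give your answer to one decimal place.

The two most frequent classes, D PY (538) and d py (486), are the parental types, so the F1 was D PY / d py.
The recombinant classes are D py and d PY: 100 + 127 = 227.
Recombination frequency = 227/1251 = 0.1815 ≈ 18.1%, i.e. 18.1 centimorgans.

18.1 centimorgans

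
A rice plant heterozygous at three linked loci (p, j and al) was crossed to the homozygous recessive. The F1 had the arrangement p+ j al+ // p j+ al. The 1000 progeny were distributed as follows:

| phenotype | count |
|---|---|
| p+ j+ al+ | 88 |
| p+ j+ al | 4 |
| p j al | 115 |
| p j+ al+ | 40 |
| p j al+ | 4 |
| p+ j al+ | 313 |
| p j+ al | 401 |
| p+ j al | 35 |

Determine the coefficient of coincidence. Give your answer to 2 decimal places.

The two rarest classes, p j al+ and p+ j+ al, are the double crossovers. Comparing them with the parentals, only the p allele has switched, so p is the middle locus and the order is al – p – j.
al–p: (75 + 8)/1000 = 0.0830; p–j: (203 + 8)/1000 = 0.2110.
Expected DCO frequency = 0.0830 × 0.2110 ≈ 0.01751; observed = 8/1000 ≈ 0.00800.
Coefficient of coincidence = 0.00800/0.01751 ≈ 0.46.

0.46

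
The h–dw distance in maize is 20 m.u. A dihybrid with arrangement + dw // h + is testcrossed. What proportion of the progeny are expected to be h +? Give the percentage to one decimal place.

A map distance of 20 m.u. corresponds to a recombination frequency of 0.200.
The F1 is + dw / h +, so h + is a parental gamete class with expected frequency (1 − r)/2 = 0.800/2 = 0.4000.
That is 0.4000 = 40.0% of the progeny.

40.0%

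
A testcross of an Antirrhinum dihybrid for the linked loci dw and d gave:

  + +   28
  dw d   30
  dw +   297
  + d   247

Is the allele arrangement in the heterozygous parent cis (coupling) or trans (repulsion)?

trans

The two most frequent classes are + d (247) and dw + (297); these are the parental (non-recombinant) types.
So the F1 carried + d on one chromosome and dw + on the other — the recessive alleles are on opposite chromosomes (trans / repulsion).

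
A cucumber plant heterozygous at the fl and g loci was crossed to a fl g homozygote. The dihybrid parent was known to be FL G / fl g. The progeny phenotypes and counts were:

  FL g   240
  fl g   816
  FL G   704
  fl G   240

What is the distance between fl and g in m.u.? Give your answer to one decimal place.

24.0 m.u.

The recombinant classes are FL g and fl G: 240 + 240 = 480.
Recombination frequency = 480/2000 = 0.2400 ≈ 24.0%, i.e. 24.0 m.u.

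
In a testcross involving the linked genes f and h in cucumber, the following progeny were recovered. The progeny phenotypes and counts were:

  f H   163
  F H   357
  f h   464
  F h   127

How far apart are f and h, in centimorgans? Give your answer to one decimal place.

26.1 centimorgans

The two most frequent classes, F H (357) and f h (464), are the parental types, so the F1 was F H / f h.
The recombinant classes are F h and f H: 127 + 163 = 290.
Recombination frequency = 290/1111 = 0.2610 ≈ 26.1%, i.e. 26.1 centimorgans.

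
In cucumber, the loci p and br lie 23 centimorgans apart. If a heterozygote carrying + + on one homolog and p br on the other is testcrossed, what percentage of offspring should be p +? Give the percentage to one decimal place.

11.5%

A map distance of 23 centimorgans corresponds to a recombination frequency of 0.230.
The F1 is + + / p br, so p + is a recombinant gamete class with expected frequency r/2 = 0.230/2 = 0.1150.
That is 0.1150 = 11.5% of the progeny.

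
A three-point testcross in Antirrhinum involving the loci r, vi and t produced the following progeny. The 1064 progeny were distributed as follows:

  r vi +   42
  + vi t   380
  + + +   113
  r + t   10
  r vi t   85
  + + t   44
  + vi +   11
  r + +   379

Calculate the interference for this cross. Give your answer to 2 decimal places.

0.05

The two most frequent reciprocal classes, r + + and + vi t, are the parental types, so the F1 was r + + / + vi t.
The two rarest classes, r + t and + vi +, are the double crossovers. Comparing them with the parentals, only the t allele has switched, so t is the middle locus and the order is r – t – vi.
r–t: (198 + 21)/1064 = 0.2058; t–vi: (86 + 21)/1064 = 0.1006.
Expected DCO frequency = 0.2058 × 0.1006 ≈ 0.02070; observed = 21/1064 ≈ 0.01974.
Coefficient of coincidence = 0.01974/0.02070 ≈ 0.95; interference = 1 − 0.95 = 0.05.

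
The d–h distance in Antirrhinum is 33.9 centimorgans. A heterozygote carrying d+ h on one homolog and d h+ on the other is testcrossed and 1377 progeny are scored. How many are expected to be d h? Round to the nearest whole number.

A map distance of 33.9 centimorgans corresponds to a recombination frequency of 0.339.
The F1 is d+ h / d h+, so d h is a recombinant gamete class with expected frequency r/2 = 0.339/2 = 0.1695.
Expected number = 0.1695 × 1377 = 233.40 ≈ 233.

233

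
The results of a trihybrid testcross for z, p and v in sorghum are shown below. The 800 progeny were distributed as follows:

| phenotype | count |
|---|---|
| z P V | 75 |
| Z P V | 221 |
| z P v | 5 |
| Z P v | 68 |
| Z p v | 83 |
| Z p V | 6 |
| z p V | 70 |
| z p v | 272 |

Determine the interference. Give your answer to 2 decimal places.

The two most frequent reciprocal classes, Z P V and z p v, are the parental types, so the F1 was Z P V / z p v.
The two rarest classes, Z p V and z P v, are the double crossovers. Comparing them with the parentals, only the p allele has switched, so p is the middle locus and the order is v – p – z.
v–p: (138 + 11)/800 = 0.1862; p–z: (158 + 11)/800 = 0.2112.
Expected DCO frequency = 0.1862 × 0.2112 ≈ 0.03933; observed = 11/800 ≈ 0.01375.
Coefficient of coincidence = 0.01375/0.03933 ≈ 0.35; interference = 1 − 0.35 = 0.65.

0.65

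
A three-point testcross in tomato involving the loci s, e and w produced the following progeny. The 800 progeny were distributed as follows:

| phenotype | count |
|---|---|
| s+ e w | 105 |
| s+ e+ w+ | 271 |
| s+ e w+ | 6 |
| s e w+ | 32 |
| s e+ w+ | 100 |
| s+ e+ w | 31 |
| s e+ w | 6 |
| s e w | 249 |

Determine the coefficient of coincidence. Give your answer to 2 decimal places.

0.59

The two most frequent reciprocal classes, s e w and s+ e+ w+, are the parental types, so the F1 was s e w / s+ e+ w+.
The two rarest classes, s e+ w and s+ e w+, are the double crossovers. Comparing them with the parentals, only the e allele has switched, so e is the middle locus and the order is w – e – s.
w–e: (63 + 12)/800 = 0.0938; e–s: (205 + 12)/800 = 0.2712.
Expected DCO frequency = 0.0938 × 0.2712 ≈ 0.02544; observed = 12/800 ≈ 0.01500.
Coefficient of coincidence = 0.01500/0.02544 ≈ 0.59.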